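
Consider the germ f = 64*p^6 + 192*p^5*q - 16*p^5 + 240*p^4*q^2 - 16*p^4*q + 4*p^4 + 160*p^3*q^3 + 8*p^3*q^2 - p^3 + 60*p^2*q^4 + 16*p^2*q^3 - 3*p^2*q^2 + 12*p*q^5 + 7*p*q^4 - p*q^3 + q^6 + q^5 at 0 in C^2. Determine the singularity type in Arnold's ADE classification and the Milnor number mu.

Type E_{7}, Milnor number mu = 7.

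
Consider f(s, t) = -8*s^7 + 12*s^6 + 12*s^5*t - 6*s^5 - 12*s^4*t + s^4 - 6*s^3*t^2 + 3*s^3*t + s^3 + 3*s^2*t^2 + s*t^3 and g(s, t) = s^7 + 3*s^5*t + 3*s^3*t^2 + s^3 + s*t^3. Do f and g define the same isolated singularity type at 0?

Yes.

The Hessian of f at 0 has rank 0. Corank 2; j^3 = s^3 is a perfect cube, so E-series; the 4-jet and mu = 7 give E_7. The Hessian of g at 0 has rank 0. Corank 2; j^3 = s^3 is a perfect cube, so E-series; the 4-jet and mu = 7 give E_7. Both have type E_7, hence right-equivalent.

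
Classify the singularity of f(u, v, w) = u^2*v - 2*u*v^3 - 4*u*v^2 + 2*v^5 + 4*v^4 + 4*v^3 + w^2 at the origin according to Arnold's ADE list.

The Hessian of f at 0 has rank 1. Corank 2; j^3 = v*(u - 2*v)^2 has shape L^2 M (L != M), so D-series; mu = 6 gives D_6.

D_{6}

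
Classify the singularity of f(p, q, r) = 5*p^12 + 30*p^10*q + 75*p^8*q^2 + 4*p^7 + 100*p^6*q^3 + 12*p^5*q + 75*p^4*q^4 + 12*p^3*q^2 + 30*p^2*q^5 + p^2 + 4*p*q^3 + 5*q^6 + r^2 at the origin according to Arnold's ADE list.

A_5

The Hessian of f at 0 has rank 2. Corank 1: A-series; mu = 5 gives A_5.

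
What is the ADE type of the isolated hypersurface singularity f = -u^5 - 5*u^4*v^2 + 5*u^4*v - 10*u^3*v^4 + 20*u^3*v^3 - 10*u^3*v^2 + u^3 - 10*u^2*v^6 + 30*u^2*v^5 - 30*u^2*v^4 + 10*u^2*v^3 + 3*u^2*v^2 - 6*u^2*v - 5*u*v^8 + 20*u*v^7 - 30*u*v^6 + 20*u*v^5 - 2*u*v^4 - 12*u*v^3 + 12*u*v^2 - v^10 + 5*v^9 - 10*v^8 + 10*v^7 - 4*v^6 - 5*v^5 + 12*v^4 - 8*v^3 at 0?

E_{8}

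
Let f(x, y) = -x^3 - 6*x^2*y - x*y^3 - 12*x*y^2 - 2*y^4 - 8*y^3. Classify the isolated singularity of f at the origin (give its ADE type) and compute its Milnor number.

The Hessian of f at 0 has rank 0. Corank 2; j^3 = -(x + 2*y)^3 is a perfect cube, so E-series; the 4-jet and mu = 7 give E_7.

Type E_7, Milnor number mu = 7.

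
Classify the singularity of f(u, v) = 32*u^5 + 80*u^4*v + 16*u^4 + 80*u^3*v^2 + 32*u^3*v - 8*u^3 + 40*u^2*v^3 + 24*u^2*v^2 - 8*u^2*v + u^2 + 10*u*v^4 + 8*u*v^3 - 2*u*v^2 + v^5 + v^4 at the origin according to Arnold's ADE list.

The Hessian of f at 0 has rank 1. Corank 1: A-series; mu = 4 gives A_4.

A_4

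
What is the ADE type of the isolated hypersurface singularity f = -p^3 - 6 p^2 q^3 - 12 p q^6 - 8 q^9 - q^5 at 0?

E_{8}

The Hessian of f at 0 is [[0, 0], [0, 0]] with rank 0, so corank 2. A Groebner basis of the Jacobian ideal J(f) in C{p,q} is {p^2/4 + p*q^3, q^4, p^3, p^2*q}; counting standard monomials gives mu = 8. Corank 2; j^3 = -p^3 is a perfect cube, so E-series; the 5-jet and mu = 8 give E_8.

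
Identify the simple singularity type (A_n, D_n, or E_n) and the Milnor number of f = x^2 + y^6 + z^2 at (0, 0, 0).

The Hessian of f at 0 has rank 2. Corank 1: A-series; mu = 5 gives A_5.

Type A_5, Milnor number mu = 5.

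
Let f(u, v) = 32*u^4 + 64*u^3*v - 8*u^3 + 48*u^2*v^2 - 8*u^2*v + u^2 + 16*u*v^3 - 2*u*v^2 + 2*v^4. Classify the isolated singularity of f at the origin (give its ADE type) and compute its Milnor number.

Type A_3, Milnor number mu = 3.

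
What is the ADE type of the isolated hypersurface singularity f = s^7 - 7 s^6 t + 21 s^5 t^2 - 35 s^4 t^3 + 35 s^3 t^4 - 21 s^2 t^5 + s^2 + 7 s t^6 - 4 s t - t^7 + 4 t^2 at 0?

A_{6}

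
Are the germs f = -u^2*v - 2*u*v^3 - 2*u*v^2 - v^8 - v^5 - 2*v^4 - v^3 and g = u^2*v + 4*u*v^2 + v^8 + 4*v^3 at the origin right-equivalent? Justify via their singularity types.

The Hessian of f at 0 has rank 0. Corank 2; j^3 = -v*(u + v)^2 has shape L^2 M (L != M), so D-series; mu = 9 gives D_9. The Hessian of g at 0 has rank 0. Corank 2; j^3 = v*(u + 2*v)^2 has shape L^2 M (L != M), so D-series; mu = 9 gives D_9. Both have type D_9, hence right-equivalent.

Yes.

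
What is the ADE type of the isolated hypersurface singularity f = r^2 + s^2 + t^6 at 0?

The Hessian of f at 0 has rank 2. Corank 1: A-series; mu = 5 gives A_5.

A5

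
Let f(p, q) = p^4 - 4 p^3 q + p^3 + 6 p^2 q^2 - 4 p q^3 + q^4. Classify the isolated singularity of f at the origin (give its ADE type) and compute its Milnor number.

The Hessian of f at 0 has rank 0. Corank 2; j^3 = p^3 is a perfect cube, so E-series; the 4-jet and mu = 6 give E_6.

Type E_6, Milnor number mu = 6.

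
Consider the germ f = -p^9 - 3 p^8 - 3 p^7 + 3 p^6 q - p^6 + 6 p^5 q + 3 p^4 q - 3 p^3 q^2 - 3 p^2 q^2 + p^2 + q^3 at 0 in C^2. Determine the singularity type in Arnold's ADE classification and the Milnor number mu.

Type A2, Milnor number mu = 2.

The Hessian of f at 0 is [[2, 0], [0, 0]] with rank 1, so corank 1. A Groebner basis of the Jacobian ideal J(f) in C{p,q} is {q^2, p}; counting standard monomials gives mu = 2. Corank 1: A-series; mu = 2 gives A_2.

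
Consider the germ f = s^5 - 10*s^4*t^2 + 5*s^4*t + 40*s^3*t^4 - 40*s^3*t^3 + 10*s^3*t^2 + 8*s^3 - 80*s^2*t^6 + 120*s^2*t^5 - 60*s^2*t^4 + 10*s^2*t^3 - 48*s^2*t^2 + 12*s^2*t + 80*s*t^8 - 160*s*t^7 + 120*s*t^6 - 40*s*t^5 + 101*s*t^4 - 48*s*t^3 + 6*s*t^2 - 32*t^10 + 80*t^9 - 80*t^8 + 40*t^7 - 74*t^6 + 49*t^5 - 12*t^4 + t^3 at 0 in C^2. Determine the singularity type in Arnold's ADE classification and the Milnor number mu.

The Hessian of f at 0 is [[0, 0], [0, 0]] with rank 0, so corank 2. A Groebner basis of the Jacobian ideal J(f) in C{s,t} is {-5*s^2/32 + s*t^3 + 5*s*t^2/8 - 5*s*t/32 + 5*t^3/16 - 5*t^2/128, s^2/4 - s*t^2 + s*t/4 + t^4 - t^3/2 + t^2/16, s^3 + 3*s^2/16 - 3*s*t^2/2 + 3*s*t/16 - 5*t^3/8 + 3*t^2/64, s^2*t - s^2/8 + 3*s*t^2/2 - s*t/8 + t^3/2 - t^2/32}; counting standard monomials gives mu = 8. Corank 2; j^3 = (2*s + t)^3 is a perfect cube, so E-series; the 5-jet and mu = 8 give E_8.

Type E_{8}, Milnor number mu = 8.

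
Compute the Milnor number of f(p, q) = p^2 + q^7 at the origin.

The Hessian of f at 0 is [[2, 0], [0, 0]] with rank 1, so corank 1. A Groebner basis of the Jacobian ideal J(f) in C{p,q} is {q^6, p}; counting standard monomials gives mu = 6. Corank 1: A-series; mu = 6 gives A_6.

6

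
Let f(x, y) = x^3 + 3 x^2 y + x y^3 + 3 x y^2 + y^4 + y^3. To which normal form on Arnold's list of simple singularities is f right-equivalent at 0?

E_7

The Hessian of f at 0 is [[0, 0], [0, 0]] with rank 0, so corank 2. A Groebner basis of the Jacobian ideal J(f) in C{x,y} is {x^3 + 3*x^2*y + 6*x^2 + 12*x*y + 6*y^2, -3*x^2 + x*y^2 - 6*x*y - 3*y^2, 3*x^2 + 6*x*y + y^3 + 3*y^2}; counting standard monomials gives mu = 7. Corank 2; j^3 = (x + y)^3 is a perfect cube, so E-series; the 4-jet and mu = 7 give E_7.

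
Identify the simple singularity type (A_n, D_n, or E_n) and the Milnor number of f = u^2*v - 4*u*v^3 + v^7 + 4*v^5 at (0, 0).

Type D_{8}, Milnor number mu = 8.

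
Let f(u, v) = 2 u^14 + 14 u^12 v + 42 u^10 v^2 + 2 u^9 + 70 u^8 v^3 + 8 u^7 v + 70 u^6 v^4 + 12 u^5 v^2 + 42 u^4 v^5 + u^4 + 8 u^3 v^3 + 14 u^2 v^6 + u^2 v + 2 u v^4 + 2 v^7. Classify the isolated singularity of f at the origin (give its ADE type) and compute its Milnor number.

Type D_{8}, Milnor number mu = 8.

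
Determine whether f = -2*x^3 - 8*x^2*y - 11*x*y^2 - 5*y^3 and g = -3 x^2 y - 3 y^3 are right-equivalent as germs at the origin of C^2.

The Hessian of f at 0 has rank 0. Corank 2; j^3 = -(x + y)*(2*x^2 + 6*x*y + 5*y^2) splits into three distinct lines over C (the quadratic factor has nonzero discriminant), so D_4. The Hessian of g at 0 has rank 0. Corank 2; j^3 = -3*y*(x^2 + y^2) splits into three distinct lines over C (the quadratic factor has nonzero discriminant), so D_4. Both have type D_4, hence right-equivalent.

Yes.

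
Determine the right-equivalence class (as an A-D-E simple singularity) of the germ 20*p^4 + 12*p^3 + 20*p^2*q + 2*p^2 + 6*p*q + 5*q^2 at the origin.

A_{1}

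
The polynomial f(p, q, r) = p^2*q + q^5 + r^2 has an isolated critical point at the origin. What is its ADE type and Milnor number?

Type D_6, Milnor number mu = 6.

The Hessian of f at 0 is [[0, 0, 0], [0, 0, 0], [0, 0, 2]] with rank 1, so corank 2. A Groebner basis of the Jacobian ideal J(f) in C{p,q,r} is {p^2/5 + q^4, p^3, p*q, r}; counting standard monomials gives mu = 6. Corank 2; j^3 = p^2*q has shape L^2 M (L != M), so D-series; mu = 6 gives D_6.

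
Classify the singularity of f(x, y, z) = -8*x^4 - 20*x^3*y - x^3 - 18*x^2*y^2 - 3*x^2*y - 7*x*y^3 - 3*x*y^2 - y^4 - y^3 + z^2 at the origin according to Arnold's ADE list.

E_7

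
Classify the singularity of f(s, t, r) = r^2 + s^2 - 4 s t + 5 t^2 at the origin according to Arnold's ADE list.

The Hessian of f at 0 is [[2, -4, 0], [-4, 10, 0], [0, 0, 2]] with rank 3, so corank 0. A Groebner basis of the Jacobian ideal J(f) in C{s,t,r} is {s, t, r}; counting standard monomials gives mu = 1. Corank 0: nondegenerate Morse point, so A_1.

A_{1}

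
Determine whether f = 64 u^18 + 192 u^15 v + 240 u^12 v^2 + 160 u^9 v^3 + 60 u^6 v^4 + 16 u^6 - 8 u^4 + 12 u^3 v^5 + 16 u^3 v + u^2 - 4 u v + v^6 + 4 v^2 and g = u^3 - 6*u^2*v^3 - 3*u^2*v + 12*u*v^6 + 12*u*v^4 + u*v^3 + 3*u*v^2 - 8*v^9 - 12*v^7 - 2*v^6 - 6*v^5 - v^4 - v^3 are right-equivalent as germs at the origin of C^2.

The Hessian of f at 0 has rank 1. Corank 1: A-series; mu = 5 gives A_5. The Hessian of g at 0 has rank 0. Corank 2; j^3 = (u - v)^3 is a perfect cube, so E-series; the 4-jet and mu = 7 give E_7. f is A_5 but g is E_7, hence not right-equivalent.

No.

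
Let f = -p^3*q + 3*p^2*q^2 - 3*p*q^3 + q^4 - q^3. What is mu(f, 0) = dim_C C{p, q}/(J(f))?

7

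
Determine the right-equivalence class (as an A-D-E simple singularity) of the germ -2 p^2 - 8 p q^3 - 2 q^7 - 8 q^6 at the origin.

A_6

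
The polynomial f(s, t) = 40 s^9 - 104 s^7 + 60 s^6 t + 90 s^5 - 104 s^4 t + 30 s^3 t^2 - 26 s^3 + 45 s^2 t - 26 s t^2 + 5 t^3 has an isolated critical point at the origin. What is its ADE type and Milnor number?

The Hessian of f at 0 has rank 0. Corank 2; j^3 = -(2*s - t)*(13*s^2 - 16*s*t + 5*t^2) splits into three distinct lines over C (the quadratic factor has nonzero discriminant), so D_4.

Type D_4, Milnor number mu = 4.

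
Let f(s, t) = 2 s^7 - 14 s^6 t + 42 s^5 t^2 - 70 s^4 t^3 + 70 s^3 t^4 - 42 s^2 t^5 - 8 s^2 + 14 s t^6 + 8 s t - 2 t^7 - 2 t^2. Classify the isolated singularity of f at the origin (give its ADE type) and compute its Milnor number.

Type A6, Milnor number mu = 6.

The Hessian of f at 0 is [[-16, 8], [8, -4]] with rank 1, so corank 1. A Groebner basis of the Jacobian ideal J(f) in C{s,t} is {t^6, s - t/2}; counting standard monomials gives mu = 6. Corank 1: A-series; mu = 6 gives A_6.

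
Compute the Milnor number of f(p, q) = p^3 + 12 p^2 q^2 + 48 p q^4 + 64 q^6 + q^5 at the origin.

8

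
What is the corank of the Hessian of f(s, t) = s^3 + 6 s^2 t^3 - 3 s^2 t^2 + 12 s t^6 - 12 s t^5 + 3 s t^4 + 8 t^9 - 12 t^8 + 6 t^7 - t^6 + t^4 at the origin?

2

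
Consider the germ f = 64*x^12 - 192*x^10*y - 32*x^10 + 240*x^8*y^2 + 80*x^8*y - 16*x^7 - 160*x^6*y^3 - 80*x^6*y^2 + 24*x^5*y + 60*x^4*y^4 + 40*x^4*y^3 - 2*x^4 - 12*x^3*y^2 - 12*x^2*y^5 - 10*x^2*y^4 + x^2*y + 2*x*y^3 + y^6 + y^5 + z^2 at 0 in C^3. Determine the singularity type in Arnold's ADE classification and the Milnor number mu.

The Hessian of f at 0 is [[0, 0, 0], [0, 0, 0], [0, 0, 2]] with rank 1, so corank 2. A Groebner basis of the Jacobian ideal J(f) in C{x,y,z} is {x^3, x^2*y + x^2/6 + x*y^2/6, x*y + y^3, z}; counting standard monomials gives mu = 7. Corank 2; j^3 = x^2*y has shape L^2 M (L != M), so D-series; mu = 7 gives D_7.

Type D7, Milnor number mu = 7.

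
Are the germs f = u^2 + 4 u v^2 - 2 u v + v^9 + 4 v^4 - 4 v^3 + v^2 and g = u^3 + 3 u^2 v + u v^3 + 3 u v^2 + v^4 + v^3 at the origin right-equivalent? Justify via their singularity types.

The Hessian of f at 0 has rank 1. Corank 1: A-series; mu = 8 gives A_8. The Hessian of g at 0 has rank 0. Corank 2; j^3 = (u + v)^3 is a perfect cube, so E-series; the 4-jet and mu = 7 give E_7. f is A_8 but g is E_7, hence not right-equivalent.

No.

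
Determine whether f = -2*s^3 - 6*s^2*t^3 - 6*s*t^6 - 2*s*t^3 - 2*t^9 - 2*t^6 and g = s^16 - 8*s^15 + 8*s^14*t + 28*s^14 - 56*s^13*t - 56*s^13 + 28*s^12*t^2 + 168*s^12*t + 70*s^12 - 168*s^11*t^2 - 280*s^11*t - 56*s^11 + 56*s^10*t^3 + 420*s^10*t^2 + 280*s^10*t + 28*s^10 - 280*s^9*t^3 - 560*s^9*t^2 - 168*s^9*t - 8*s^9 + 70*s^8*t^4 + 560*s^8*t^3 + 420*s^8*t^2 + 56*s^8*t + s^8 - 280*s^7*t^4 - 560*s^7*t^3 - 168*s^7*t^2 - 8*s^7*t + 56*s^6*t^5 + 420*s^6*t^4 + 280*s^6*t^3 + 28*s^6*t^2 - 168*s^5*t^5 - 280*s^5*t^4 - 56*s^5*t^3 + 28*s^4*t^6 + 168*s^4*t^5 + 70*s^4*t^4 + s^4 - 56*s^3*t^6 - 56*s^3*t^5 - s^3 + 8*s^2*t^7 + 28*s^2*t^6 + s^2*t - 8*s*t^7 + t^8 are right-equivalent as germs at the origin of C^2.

The Hessian of f at 0 has rank 0. Corank 2; j^3 = -2*s^3 is a perfect cube, so E-series; the 4-jet and mu = 7 give E_7. The Hessian of g at 0 has rank 0. Corank 2; j^3 = -s^2*(s - t) has shape L^2 M (L != M), so D-series; mu = 9 gives D_9. f is E_7 but g is D_9, hence not right-equivalent.

No.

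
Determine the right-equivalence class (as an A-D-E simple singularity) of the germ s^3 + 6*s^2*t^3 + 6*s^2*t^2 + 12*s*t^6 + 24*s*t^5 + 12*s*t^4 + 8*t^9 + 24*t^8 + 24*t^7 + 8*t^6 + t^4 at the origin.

The Hessian of f at 0 is [[0, 0], [0, 0]] with rank 0, so corank 2. A Groebner basis of the Jacobian ideal J(f) in C{s,t} is {s^3, s^2*t, s^2/4 + s*t^2, t^3}; counting standard monomials gives mu = 6. Corank 2; j^3 = s^3 is a perfect cube, so E-series; the 4-jet and mu = 6 give E_6.

E_{6}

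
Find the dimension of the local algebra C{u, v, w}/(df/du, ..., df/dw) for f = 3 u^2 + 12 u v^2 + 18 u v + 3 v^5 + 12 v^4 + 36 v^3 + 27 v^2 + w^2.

4

The Hessian of f at 0 has rank 2. Corank 1: A-series; mu = 4 gives A_4.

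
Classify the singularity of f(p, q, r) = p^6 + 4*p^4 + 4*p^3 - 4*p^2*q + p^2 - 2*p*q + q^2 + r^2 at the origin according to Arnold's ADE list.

The Hessian of f at 0 is [[2, -2, 0], [-2, 2, 0], [0, 0, 2]] with rank 2, so corank 1. A Groebner basis of the Jacobian ideal J(f) in C{p,q,r} is {p*q^2 + 3*p*q/2 + p/4 - q^2 - q/4, 5*p*q/2 + p/2 + q^3 - 3*q^2/2 - q/2, p^2 + p/2 - q/2, r}; counting standard monomials gives mu = 5. Corank 1: A-series; mu = 5 gives A_5.

A_5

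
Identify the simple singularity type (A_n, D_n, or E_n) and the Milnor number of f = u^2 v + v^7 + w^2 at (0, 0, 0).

Type D8, Milnor number mu = 8.

The Hessian of f at 0 has rank 1. Corank 2; j^3 = u^2*v has shape L^2 M (L != M), so D-series; mu = 8 gives D_8.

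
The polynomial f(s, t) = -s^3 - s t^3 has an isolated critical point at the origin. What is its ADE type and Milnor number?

Type E_{7}, Milnor number mu = 7.

The Hessian of f at 0 has rank 0. Corank 2; j^3 = -s^3 is a perfect cube, so E-series; the 4-jet and mu = 7 give E_7.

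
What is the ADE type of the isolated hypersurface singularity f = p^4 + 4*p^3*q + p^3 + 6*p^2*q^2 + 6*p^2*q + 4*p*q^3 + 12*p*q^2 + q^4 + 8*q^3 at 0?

The Hessian of f at 0 has rank 0. Corank 2; j^3 = (p + 2*q)^3 is a perfect cube, so E-series; the 4-jet and mu = 6 give E_6.

E_{6}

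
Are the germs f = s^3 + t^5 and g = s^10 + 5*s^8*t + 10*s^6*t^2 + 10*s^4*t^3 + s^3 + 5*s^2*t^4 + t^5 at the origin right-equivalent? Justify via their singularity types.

Yes.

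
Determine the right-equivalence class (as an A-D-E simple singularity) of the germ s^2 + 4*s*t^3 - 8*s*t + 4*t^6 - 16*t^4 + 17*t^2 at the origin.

The Hessian of f at 0 has rank 2. Corank 0: nondegenerate Morse point, so A_1.

A1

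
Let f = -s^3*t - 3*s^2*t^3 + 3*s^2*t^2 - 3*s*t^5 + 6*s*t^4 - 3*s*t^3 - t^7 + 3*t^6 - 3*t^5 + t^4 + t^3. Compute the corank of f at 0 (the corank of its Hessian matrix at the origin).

2

The Hessian at 0 is [[0, 0], [0, 0]] of rank 0; hence corank 2.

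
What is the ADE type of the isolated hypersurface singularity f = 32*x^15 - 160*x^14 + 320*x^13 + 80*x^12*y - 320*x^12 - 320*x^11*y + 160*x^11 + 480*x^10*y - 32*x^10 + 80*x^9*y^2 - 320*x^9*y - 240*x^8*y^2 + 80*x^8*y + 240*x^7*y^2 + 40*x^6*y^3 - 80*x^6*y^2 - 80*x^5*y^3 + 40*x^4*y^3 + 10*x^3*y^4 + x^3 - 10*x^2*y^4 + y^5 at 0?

The Hessian of f at 0 is [[0, 0], [0, 0]] with rank 0, so corank 2. A Groebner basis of the Jacobian ideal J(f) in C{x,y} is {y^4, x^2}; counting standard monomials gives mu = 8. Corank 2; j^3 = x^3 is a perfect cube, so E-series; the 5-jet and mu = 8 give E_8.

E_8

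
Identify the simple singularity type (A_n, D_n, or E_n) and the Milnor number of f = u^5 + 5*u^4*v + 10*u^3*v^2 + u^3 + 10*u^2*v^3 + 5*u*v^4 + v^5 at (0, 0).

Type E_8, Milnor number mu = 8.

The Hessian of f at 0 has rank 0. Corank 2; j^3 = u^3 is a perfect cube, so E-series; the 5-jet and mu = 8 give E_8.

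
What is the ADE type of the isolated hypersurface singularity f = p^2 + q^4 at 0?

The Hessian of f at 0 is [[2, 0], [0, 0]] with rank 1, so corank 1. A Groebner basis of the Jacobian ideal J(f) in C{p,q} is {q^3, p}; counting standard monomials gives mu = 3. Corank 1: A-series; mu = 3 gives A_3.

A_3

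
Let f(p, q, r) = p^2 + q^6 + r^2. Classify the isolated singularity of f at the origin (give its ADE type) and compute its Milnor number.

Type A_5, Milnor number mu = 5.

The Hessian of f at 0 is [[2, 0, 0], [0, 0, 0], [0, 0, 2]] with rank 2, so corank 1. A Groebner basis of the Jacobian ideal J(f) in C{p,q,r} is {q^5, p, r}; counting standard monomials gives mu = 5. Corank 1: A-series; mu = 5 gives A_5.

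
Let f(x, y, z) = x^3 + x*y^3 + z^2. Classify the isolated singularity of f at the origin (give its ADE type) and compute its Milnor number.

Type E7, Milnor number mu = 7.

The Hessian of f at 0 has rank 1. Corank 2; j^3 = x^3 is a perfect cube, so E-series; the 4-jet and mu = 7 give E_7.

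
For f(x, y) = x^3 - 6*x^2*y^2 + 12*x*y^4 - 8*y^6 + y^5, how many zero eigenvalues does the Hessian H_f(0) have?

Hessian at 0 has rank 0.

2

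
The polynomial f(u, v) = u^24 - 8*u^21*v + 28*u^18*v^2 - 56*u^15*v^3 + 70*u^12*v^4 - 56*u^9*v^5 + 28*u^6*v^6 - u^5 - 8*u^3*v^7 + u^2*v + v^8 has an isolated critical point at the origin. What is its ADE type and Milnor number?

Type D9, Milnor number mu = 9.

The Hessian of f at 0 is [[0, 0], [0, 0]] with rank 0, so corank 2. A Groebner basis of the Jacobian ideal J(f) in C{u,v} is {u^2/8 + v^7, u^3, u*v}; counting standard monomials gives mu = 9. Corank 2; j^3 = u^2*v has shape L^2 M (L != M), so D-series; mu = 9 gives D_9.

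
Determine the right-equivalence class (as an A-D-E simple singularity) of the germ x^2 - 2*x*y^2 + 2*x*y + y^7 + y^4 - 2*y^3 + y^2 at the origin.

The Hessian of f at 0 has rank 1. Corank 1: A-series; mu = 6 gives A_6.

A6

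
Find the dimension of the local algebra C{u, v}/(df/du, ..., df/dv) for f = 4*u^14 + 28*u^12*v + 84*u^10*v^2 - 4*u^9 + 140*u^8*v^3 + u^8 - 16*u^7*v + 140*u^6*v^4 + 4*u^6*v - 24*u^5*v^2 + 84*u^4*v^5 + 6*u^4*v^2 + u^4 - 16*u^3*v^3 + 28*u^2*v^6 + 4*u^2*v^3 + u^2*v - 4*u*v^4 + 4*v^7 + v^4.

The Hessian of f at 0 has rank 0. Corank 2; j^3 = u^2*v has shape L^2 M (L != M), so D-series; mu = 5 gives D_5.

5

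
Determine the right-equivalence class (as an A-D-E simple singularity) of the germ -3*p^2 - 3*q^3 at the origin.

A_2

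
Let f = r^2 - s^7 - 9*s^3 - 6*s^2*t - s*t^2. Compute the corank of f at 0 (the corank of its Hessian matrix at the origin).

Hessian at 0 has rank 1.

2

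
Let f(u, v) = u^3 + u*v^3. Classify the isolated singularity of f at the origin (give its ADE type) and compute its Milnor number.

Type E7, Milnor number mu = 7.

The Hessian of f at 0 is [[0, 0], [0, 0]] with rank 0, so corank 2. A Groebner basis of the Jacobian ideal J(f) in C{u,v} is {u^3, u*v^2, 3*u^2 + v^3}; counting standard monomials gives mu = 7. Corank 2; j^3 = u^3 is a perfect cube, so E-series; the 4-jet and mu = 7 give E_7.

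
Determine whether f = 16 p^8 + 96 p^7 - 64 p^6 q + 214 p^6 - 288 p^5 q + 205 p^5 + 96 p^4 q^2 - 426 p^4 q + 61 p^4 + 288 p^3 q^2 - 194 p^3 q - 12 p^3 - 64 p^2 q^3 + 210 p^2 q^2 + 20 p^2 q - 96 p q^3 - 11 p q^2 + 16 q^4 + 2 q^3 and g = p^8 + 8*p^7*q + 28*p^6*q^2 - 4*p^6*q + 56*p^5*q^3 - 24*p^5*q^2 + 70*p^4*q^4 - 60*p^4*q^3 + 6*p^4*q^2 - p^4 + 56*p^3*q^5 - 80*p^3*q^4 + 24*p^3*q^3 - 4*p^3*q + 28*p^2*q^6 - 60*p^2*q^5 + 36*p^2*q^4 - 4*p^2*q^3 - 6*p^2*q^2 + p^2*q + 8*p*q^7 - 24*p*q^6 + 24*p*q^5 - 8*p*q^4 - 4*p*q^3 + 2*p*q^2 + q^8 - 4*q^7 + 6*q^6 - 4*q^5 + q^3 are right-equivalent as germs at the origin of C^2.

Yes.

The Hessian of f at 0 has rank 0. Corank 2; j^3 = -(2*p - q)^2*(3*p - 2*q) has shape L^2 M (L != M), so D-series; mu = 5 gives D_5. The Hessian of g at 0 has rank 0. Corank 2; j^3 = q*(p + q)^2 has shape L^2 M (L != M), so D-series; mu = 5 gives D_5. Both have type D_5, hence right-equivalent.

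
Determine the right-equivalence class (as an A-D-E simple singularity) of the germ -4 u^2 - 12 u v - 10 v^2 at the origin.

A_{1}

The Hessian of f at 0 is [[-8, -12], [-12, -20]] with rank 2, so corank 0. A Groebner basis of the Jacobian ideal J(f) in C{u,v} is {u, v}; counting standard monomials gives mu = 1. Corank 0: nondegenerate Morse point, so A_1.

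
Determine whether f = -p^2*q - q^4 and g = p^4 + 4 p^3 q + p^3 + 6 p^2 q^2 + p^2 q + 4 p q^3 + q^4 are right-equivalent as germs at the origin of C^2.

Yes.

The Hessian of f at 0 has rank 0. Corank 2; j^3 = -p^2*q has shape L^2 M (L != M), so D-series; mu = 5 gives D_5. The Hessian of g at 0 has rank 0. Corank 2; j^3 = p^2*(p + q) has shape L^2 M (L != M), so D-series; mu = 5 gives D_5. Both have type D_5, hence right-equivalent.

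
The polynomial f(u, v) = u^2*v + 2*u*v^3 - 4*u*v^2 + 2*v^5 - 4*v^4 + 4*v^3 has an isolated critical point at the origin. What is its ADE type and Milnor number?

The Hessian of f at 0 is [[0, 0], [0, 0]] with rank 0, so corank 2. A Groebner basis of the Jacobian ideal J(f) in C{u,v} is {u^3 - 3*u^2 + 20*u*v - 28*v^2, u^2*v - u^2 + 8*u*v - 12*v^2, -u^2/4 + u*v^2 + 3*u*v - 5*v^2, u*v + v^3 - 2*v^2}; counting standard monomials gives mu = 6. Corank 2; j^3 = v*(u - 2*v)^2 has shape L^2 M (L != M), so D-series; mu = 6 gives D_6.

Type D6, Milnor number mu = 6.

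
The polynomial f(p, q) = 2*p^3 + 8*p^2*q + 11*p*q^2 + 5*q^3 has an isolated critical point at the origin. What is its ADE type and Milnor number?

Type D_{4}, Milnor number mu = 4.

The Hessian of f at 0 has rank 0. Corank 2; j^3 = (p + q)*(2*p^2 + 6*p*q + 5*q^2) splits into three distinct lines over C (the quadratic factor has nonzero discriminant), so D_4.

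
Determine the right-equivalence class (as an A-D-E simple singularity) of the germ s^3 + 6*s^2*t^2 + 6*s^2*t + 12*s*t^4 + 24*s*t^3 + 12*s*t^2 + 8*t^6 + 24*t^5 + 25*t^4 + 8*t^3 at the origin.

E_{6}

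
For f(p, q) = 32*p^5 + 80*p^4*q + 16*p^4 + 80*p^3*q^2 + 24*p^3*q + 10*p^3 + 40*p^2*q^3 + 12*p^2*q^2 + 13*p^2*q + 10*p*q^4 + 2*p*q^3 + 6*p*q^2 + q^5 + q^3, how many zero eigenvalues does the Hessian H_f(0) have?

2

The Hessian at 0 is [[0, 0], [0, 0]] of rank 0; hence corank 2.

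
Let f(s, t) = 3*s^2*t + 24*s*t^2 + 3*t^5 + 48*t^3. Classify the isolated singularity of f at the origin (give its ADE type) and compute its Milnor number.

The Hessian of f at 0 has rank 0. Corank 2; j^3 = 3*t*(s + 4*t)^2 has shape L^2 M (L != M), so D-series; mu = 6 gives D_6.

Type D_6, Milnor number mu = 6.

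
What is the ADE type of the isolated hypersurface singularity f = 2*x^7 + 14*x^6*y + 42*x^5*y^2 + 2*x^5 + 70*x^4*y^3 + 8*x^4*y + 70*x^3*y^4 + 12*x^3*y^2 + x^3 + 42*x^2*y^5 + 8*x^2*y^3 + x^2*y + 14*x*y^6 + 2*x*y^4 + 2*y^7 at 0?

D8

The Hessian of f at 0 has rank 0. Corank 2; j^3 = x^2*(x + y) has shape L^2 M (L != M), so D-series; mu = 8 gives D_8.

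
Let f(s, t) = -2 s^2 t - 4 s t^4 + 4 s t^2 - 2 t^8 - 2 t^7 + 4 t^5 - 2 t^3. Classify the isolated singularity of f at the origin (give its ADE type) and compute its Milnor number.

The Hessian of f at 0 is [[0, 0], [0, 0]] with rank 0, so corank 2. A Groebner basis of the Jacobian ideal J(f) in C{s,t} is {s^2*t^2 + 16*s^2*t + 2*s^2 - 32*s*t^2 - 3*s*t + 16*t^3 + t^2, 8*s^2*t + s^2 + s*t^3 - 16*s*t^2 - s*t + 8*t^3, s*t + t^4 - t^2, s^3 - 3*s^2*t + 3*s*t^2 - t^3}; counting standard monomials gives mu = 9. Corank 2; j^3 = -2*t*(s - t)^2 has shape L^2 M (L != M), so D-series; mu = 9 gives D_9.

Type D_9, Milnor number mu = 9.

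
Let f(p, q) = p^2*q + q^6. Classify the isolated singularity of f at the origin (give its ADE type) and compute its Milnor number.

Type D7, Milnor number mu = 7.

The Hessian of f at 0 has rank 0. Corank 2; j^3 = p^2*q has shape L^2 M (L != M), so D-series; mu = 7 gives D_7.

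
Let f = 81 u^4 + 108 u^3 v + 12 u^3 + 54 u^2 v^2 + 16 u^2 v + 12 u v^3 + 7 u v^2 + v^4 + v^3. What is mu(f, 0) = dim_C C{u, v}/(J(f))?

5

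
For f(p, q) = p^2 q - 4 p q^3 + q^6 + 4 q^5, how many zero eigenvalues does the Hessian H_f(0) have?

Hessian at 0 has rank 0.

2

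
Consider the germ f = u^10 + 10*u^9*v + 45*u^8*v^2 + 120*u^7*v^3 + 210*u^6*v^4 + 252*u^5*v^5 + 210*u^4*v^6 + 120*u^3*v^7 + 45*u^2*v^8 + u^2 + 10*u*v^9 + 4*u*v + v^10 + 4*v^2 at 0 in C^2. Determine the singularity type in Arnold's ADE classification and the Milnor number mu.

The Hessian of f at 0 has rank 1. Corank 1: A-series; mu = 9 gives A_9.

Type A_9, Milnor number mu = 9.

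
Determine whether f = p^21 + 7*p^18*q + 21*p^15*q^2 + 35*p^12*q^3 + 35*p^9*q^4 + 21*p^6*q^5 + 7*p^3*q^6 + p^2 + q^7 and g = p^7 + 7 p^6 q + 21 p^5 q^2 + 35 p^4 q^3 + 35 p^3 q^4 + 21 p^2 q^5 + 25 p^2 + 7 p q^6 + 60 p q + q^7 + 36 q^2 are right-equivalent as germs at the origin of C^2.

Yes.

The Hessian of f at 0 is [[2, 0], [0, 0]] with rank 1, so corank 1. A Groebner basis of the Jacobian ideal J(f) in C{p,q} is {q^6, p}; counting standard monomials gives mu = 6. Corank 1: A-series; mu = 6 gives A_6. The Hessian of g at 0 is [[50, 60], [60, 72]] with rank 1, so corank 1. A Groebner basis of the Jacobian ideal J(g) in C{p,q} is {q^6, p + 6*q/5}; counting standard monomials gives mu = 6. Corank 1: A-series; mu = 6 gives A_6. Both have type A_6, hence right-equivalent.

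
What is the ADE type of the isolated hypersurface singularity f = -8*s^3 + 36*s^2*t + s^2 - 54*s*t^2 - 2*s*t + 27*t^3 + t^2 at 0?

The Hessian of f at 0 has rank 1. Corank 1: A-series; mu = 2 gives A_2.

A_2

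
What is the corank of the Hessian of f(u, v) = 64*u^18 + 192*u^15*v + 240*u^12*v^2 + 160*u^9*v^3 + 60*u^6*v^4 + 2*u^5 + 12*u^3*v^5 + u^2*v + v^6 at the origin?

2

Hessian at 0 has rank 0.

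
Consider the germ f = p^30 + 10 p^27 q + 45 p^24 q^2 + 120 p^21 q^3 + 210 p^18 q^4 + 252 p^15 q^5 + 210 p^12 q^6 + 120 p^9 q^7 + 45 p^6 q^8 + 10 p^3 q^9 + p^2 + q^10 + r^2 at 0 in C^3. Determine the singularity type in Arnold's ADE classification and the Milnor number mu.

Type A_{9}, Milnor number mu = 9.

The Hessian of f at 0 is [[2, 0, 0], [0, 0, 0], [0, 0, 2]] with rank 2, so corank 1. A Groebner basis of the Jacobian ideal J(f) in C{p,q,r} is {q^9, p, r}; counting standard monomials gives mu = 9. Corank 1: A-series; mu = 9 gives A_9.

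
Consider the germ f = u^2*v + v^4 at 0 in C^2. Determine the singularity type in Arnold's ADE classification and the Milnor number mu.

Type D_5, Milnor number mu = 5.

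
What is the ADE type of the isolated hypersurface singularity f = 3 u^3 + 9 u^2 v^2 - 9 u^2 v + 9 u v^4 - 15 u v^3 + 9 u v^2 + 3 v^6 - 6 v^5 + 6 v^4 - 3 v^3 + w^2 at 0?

The Hessian of f at 0 has rank 1. Corank 2; j^3 = 3*(u - v)^3 is a perfect cube, so E-series; the 4-jet and mu = 7 give E_7.

E_7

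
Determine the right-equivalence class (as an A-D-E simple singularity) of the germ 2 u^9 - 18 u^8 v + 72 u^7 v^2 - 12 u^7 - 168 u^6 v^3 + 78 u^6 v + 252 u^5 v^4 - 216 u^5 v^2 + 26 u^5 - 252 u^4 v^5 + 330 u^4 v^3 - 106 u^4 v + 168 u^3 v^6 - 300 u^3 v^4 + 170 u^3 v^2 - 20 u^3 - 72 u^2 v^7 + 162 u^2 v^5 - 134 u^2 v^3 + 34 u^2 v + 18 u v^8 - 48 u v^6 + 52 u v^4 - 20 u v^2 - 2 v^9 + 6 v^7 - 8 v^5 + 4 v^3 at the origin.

The Hessian of f at 0 is [[0, 0], [0, 0]] with rank 0, so corank 2. A Groebner basis of the Jacobian ideal J(f) in C{u,v} is {v^3, u^2 - 2*v^2/11, u*v - 5*v^2/11}; counting standard monomials gives mu = 4. Corank 2; j^3 = -2*(2*u - v)*(5*u^2 - 6*u*v + 2*v^2) splits into three distinct lines over C (the quadratic factor has nonzero discriminant), so D_4.

D_4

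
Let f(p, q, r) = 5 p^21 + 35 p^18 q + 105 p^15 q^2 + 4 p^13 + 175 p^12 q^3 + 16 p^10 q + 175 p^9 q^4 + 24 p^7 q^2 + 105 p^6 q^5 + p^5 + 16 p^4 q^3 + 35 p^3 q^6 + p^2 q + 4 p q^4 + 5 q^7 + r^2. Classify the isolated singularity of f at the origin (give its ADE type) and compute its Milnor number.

Type D8, Milnor number mu = 8.

The Hessian of f at 0 is [[0, 0, 0], [0, 0, 0], [0, 0, 2]] with rank 1, so corank 2. A Groebner basis of the Jacobian ideal J(f) in C{p,q,r} is {-2*p^2/3 + p*q^3, p*q/2 + q^4, p^3, p^2*q, r}; counting standard monomials gives mu = 8. Corank 2; j^3 = p^2*q has shape L^2 M (L != M), so D-series; mu = 8 gives D_8.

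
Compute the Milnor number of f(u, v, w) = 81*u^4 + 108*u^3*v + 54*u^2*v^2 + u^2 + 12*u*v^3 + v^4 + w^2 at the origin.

3

The Hessian of f at 0 is [[2, 0, 0], [0, 0, 0], [0, 0, 2]] with rank 2, so corank 1. A Groebner basis of the Jacobian ideal J(f) in C{u,v,w} is {v^3, u, w}; counting standard monomials gives mu = 3. Corank 1: A-series; mu = 3 gives A_3.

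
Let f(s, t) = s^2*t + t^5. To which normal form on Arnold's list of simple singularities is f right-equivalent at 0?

D_6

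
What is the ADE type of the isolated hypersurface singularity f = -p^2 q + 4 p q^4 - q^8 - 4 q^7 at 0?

D_{9}

The Hessian of f at 0 is [[0, 0], [0, 0]] with rank 0, so corank 2. A Groebner basis of the Jacobian ideal J(f) in C{p,q} is {p^2*q^2, -p^2*q - p^2/2 + p*q^3, -p*q/2 + q^4, p^3}; counting standard monomials gives mu = 9. Corank 2; j^3 = -p^2*q has shape L^2 M (L != M), so D-series; mu = 9 gives D_9.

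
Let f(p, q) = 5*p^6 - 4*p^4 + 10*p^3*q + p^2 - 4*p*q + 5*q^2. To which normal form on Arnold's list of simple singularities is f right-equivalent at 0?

A_{1}

The Hessian of f at 0 is [[2, -4], [-4, 10]] with rank 2, so corank 0. A Groebner basis of the Jacobian ideal J(f) in C{p,q} is {p, q}; counting standard monomials gives mu = 1. Corank 0: nondegenerate Morse point, so A_1.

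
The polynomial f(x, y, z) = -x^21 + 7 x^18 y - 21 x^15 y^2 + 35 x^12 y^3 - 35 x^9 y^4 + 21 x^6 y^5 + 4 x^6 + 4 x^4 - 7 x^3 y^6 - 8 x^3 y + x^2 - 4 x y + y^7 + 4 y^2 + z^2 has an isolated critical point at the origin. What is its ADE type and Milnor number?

Type A_{6}, Milnor number mu = 6.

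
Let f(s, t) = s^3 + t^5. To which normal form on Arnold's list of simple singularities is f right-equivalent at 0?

The Hessian of f at 0 has rank 0. Corank 2; j^3 = s^3 is a perfect cube, so E-series; the 5-jet and mu = 8 give E_8.

E_{8}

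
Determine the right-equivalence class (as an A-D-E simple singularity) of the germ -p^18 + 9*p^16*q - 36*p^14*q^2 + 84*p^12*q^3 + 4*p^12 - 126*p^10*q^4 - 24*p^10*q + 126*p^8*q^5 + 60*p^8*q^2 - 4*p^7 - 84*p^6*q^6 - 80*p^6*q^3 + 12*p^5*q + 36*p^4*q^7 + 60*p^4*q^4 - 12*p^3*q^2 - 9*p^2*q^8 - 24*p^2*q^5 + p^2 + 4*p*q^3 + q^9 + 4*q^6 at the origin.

A_8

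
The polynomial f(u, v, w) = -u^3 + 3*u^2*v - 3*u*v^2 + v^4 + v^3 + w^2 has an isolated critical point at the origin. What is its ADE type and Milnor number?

Type E_{6}, Milnor number mu = 6.

The Hessian of f at 0 has rank 1. Corank 2; j^3 = -(u - v)^3 is a perfect cube, so E-series; the 4-jet and mu = 6 give E_6.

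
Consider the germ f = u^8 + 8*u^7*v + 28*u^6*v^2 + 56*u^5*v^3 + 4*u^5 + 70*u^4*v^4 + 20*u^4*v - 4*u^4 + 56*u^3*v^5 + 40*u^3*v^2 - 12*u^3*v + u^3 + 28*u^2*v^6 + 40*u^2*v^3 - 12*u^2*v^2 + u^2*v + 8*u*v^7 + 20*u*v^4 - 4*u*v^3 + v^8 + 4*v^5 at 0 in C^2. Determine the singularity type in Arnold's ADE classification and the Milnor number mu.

The Hessian of f at 0 is [[0, 0], [0, 0]] with rank 0, so corank 2. A Groebner basis of the Jacobian ideal J(f) in C{u,v} is {u^2*v^2 - 5*u^2*v/2 - u^2/4 - 13*u*v^2/2 + 7*u*v/4 - 7*v^3/2, 5*u^2*v/2 + u^2/2 + u*v^3 + 9*u*v^2 - 5*u*v/2 + 5*v^3, -5*u^2*v/2 - 3*u^2/4 - 12*u*v^2 + 13*u*v/4 + v^4 - 13*v^3/2, u^3 + 3*u^2*v - u^2/2 + 3*u*v^2 - u*v/2 + v^3}; counting standard monomials gives mu = 9. Corank 2; j^3 = u^2*(u + v) has shape L^2 M (L != M), so D-series; mu = 9 gives D_9.

Type D9, Milnor number mu = 9.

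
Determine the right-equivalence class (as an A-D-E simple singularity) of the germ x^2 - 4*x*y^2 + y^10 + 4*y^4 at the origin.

The Hessian of f at 0 has rank 1. Corank 1: A-series; mu = 9 gives A_9.

A_{9}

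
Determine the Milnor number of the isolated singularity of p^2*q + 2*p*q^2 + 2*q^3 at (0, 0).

4

The Hessian of f at 0 is [[0, 0], [0, 0]] with rank 0, so corank 2. A Groebner basis of the Jacobian ideal J(f) in C{p,q} is {q^3, p^2 + 2*q^2, p*q + q^2}; counting standard monomials gives mu = 4. Corank 2; j^3 = q*(p^2 + 2*p*q + 2*q^2) splits into three distinct lines over C (the quadratic factor has nonzero discriminant), so D_4.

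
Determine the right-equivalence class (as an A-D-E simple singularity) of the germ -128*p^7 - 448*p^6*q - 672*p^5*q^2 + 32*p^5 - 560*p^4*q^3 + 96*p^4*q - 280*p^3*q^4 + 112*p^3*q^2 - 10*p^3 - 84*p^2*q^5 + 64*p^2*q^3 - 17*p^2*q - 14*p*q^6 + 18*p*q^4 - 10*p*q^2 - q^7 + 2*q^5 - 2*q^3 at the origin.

D4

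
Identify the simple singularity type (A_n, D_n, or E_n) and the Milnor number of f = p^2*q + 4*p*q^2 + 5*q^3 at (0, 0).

Type D4, Milnor number mu = 4.

The Hessian of f at 0 has rank 0. Corank 2; j^3 = q*(p^2 + 4*p*q + 5*q^2) splits into three distinct lines over C (the quadratic factor has nonzero discriminant), so D_4.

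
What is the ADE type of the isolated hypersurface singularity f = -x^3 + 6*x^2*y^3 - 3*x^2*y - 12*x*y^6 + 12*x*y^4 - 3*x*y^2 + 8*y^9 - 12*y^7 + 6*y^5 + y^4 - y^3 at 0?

E6

The Hessian of f at 0 has rank 0. Corank 2; j^3 = -(x + y)^3 is a perfect cube, so E-series; the 4-jet and mu = 6 give E_6.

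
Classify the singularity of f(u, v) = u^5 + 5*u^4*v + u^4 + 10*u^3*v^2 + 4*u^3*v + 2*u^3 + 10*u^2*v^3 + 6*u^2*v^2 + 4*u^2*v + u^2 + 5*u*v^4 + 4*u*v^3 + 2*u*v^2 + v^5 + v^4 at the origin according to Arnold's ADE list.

A_4

The Hessian of f at 0 has rank 1. Corank 1: A-series; mu = 4 gives A_4.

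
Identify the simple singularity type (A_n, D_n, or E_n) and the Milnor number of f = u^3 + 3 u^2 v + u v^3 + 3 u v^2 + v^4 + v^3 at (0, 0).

Type E_7, Milnor number mu = 7.

The Hessian of f at 0 has rank 0. Corank 2; j^3 = (u + v)^3 is a perfect cube, so E-series; the 4-jet and mu = 7 give E_7.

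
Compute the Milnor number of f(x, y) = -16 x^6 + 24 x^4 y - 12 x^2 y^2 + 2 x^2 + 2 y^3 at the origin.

2

The Hessian of f at 0 is [[4, 0], [0, 0]] with rank 1, so corank 1. A Groebner basis of the Jacobian ideal J(f) in C{x,y} is {y^2, x}; counting standard monomials gives mu = 2. Corank 1: A-series; mu = 2 gives A_2.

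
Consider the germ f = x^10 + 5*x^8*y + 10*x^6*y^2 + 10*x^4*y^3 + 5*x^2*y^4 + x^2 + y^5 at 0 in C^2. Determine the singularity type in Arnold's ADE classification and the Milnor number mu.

The Hessian of f at 0 has rank 1. Corank 1: A-series; mu = 4 gives A_4.

Type A_{4}, Milnor number mu = 4.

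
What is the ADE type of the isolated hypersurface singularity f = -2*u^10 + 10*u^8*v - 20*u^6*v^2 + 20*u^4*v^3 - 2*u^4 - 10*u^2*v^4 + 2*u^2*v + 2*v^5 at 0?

D_{6}

The Hessian of f at 0 has rank 0. Corank 2; j^3 = 2*u^2*v has shape L^2 M (L != M), so D-series; mu = 6 gives D_6.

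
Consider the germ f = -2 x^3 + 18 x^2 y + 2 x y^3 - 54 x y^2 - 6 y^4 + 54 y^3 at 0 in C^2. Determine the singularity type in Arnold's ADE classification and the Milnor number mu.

Type E_{7}, Milnor number mu = 7.

The Hessian of f at 0 is [[0, 0], [0, 0]] with rank 0, so corank 2. A Groebner basis of the Jacobian ideal J(f) in C{x,y} is {x^3 - 9*x^2*y + 162*x^2 - 972*x*y + 1458*y^2, -9*x^2 + x*y^2 + 54*x*y - 81*y^2, -3*x^2 + 18*x*y + y^3 - 27*y^2}; counting standard monomials gives mu = 7. Corank 2; j^3 = -2*(x - 3*y)^3 is a perfect cube, so E-series; the 4-jet and mu = 7 give E_7.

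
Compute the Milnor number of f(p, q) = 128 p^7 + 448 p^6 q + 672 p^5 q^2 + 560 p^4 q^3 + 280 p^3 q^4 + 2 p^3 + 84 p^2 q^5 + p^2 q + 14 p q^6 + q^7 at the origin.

The Hessian of f at 0 is [[0, 0], [0, 0]] with rank 0, so corank 2. A Groebner basis of the Jacobian ideal J(f) in C{p,q} is {-p*q/14 + q^6, p*q^2, p^2 + p*q/2}; counting standard monomials gives mu = 8. Corank 2; j^3 = p^2*(2*p + q) has shape L^2 M (L != M), so D-series; mu = 8 gives D_8.

8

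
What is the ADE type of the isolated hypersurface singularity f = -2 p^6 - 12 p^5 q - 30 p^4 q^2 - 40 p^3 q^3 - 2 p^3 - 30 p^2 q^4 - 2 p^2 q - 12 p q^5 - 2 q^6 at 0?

D_7

The Hessian of f at 0 is [[0, 0], [0, 0]] with rank 0, so corank 2. A Groebner basis of the Jacobian ideal J(f) in C{p,q} is {-p*q/6 + q^5, p*q^2, p^2 + p*q}; counting standard monomials gives mu = 7. Corank 2; j^3 = -2*p^2*(p + q) has shape L^2 M (L != M), so D-series; mu = 7 gives D_7.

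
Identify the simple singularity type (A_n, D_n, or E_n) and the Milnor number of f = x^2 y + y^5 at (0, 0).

Type D_6, Milnor number mu = 6.

The Hessian of f at 0 has rank 0. Corank 2; j^3 = x^2*y has shape L^2 M (L != M), so D-series; mu = 6 gives D_6.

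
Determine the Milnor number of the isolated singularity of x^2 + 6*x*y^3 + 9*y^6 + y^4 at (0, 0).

3

The Hessian of f at 0 is [[2, 0], [0, 0]] with rank 1, so corank 1. A Groebner basis of the Jacobian ideal J(f) in C{x,y} is {y^3, x}; counting standard monomials gives mu = 3. Corank 1: A-series; mu = 3 gives A_3.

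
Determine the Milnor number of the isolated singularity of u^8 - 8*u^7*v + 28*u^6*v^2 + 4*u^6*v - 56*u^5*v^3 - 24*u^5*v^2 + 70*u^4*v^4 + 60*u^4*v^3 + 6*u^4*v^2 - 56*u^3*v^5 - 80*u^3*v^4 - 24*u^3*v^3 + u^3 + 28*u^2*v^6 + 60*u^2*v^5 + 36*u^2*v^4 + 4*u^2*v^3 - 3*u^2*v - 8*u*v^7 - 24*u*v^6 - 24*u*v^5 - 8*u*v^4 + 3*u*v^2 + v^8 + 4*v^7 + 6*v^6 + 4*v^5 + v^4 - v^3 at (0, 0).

The Hessian of f at 0 has rank 0. Corank 2; j^3 = (u - v)^3 is a perfect cube, so E-series; the 4-jet and mu = 6 give E_6.

6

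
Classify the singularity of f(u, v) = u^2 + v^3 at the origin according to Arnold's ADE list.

The Hessian of f at 0 has rank 1. Corank 1: A-series; mu = 2 gives A_2.

A_{2}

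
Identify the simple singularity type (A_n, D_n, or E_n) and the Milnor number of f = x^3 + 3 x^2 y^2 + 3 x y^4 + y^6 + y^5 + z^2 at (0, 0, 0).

Type E_8, Milnor number mu = 8.

The Hessian of f at 0 has rank 1. Corank 2; j^3 = x^3 is a perfect cube, so E-series; the 5-jet and mu = 8 give E_8.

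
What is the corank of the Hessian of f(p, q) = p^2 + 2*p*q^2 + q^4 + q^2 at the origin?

Hessian at 0 has rank 2.

0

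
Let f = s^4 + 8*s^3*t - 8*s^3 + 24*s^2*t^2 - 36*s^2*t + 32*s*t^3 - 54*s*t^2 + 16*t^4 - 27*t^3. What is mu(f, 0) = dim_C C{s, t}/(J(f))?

6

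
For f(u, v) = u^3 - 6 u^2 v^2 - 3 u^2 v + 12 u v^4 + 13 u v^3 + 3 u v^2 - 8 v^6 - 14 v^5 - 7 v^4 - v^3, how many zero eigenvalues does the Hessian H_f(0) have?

2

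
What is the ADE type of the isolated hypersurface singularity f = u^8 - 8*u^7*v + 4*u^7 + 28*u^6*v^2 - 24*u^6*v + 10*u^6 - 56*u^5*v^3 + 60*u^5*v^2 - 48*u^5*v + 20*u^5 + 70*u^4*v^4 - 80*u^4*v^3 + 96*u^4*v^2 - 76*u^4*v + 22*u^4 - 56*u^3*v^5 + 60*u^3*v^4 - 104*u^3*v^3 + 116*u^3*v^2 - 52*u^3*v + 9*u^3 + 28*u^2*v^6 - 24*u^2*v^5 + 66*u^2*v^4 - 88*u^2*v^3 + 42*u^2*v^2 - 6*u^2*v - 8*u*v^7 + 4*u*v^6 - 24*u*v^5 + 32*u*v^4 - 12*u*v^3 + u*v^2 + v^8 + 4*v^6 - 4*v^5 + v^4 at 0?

D_5

The Hessian of f at 0 is [[0, 0], [0, 0]] with rank 0, so corank 2. A Groebner basis of the Jacobian ideal J(f) in C{u,v} is {u*v^2 + 27*u*v/20 - 9*v^2/20, 81*u*v/20 + v^3 - 27*v^2/20, u^2 - 11*u*v/15 + 2*v^2/15}; counting standard monomials gives mu = 5. Corank 2; j^3 = u*(3*u - v)^2 has shape L^2 M (L != M), so D-series; mu = 5 gives D_5.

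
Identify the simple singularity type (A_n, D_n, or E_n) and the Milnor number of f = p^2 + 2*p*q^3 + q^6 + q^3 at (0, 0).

The Hessian of f at 0 is [[2, 0], [0, 0]] with rank 1, so corank 1. A Groebner basis of the Jacobian ideal J(f) in C{p,q} is {q^2, p}; counting standard monomials gives mu = 2. Corank 1: A-series; mu = 2 gives A_2.

Type A_2, Milnor number mu = 2.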